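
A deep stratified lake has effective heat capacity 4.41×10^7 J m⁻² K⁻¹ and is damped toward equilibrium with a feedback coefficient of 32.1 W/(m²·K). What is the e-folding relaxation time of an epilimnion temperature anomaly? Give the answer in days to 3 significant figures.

15.9 days

Areal heat capacity C = 4.41×10^7 J m⁻² K⁻¹ (given).
Relaxation time τ = C / λ = 4.41×10^7 / 32.1 = 1.37×10^6 s.
In days: 1.37×10^6 s / (86400 s/day) = 15.9 days.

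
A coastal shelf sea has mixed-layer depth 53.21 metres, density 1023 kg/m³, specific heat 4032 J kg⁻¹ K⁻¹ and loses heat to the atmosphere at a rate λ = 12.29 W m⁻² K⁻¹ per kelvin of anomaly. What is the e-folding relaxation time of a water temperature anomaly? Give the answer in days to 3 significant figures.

207 days

Areal heat capacity C = ρ c_p D = 1023 × 4032 × 53.21 = 2.19×10^8 J m⁻² K⁻¹.
Relaxation time τ = C / λ = 2.19×10^8 / 12.29 = 1.79×10^7 s.
In days: 1.79×10^7 s / (86400 s/day) = 207 days.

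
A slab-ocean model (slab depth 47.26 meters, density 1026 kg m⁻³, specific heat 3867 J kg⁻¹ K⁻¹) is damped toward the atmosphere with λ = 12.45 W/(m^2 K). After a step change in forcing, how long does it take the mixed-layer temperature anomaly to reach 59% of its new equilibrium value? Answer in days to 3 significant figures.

155 days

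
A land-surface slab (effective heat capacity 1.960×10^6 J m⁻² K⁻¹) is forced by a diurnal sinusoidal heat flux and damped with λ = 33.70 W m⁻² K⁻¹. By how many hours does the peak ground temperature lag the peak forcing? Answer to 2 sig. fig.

Areal heat capacity C = 1.960×10^6 J m⁻² K⁻¹ (given).
ω = 2π / 86400 s = 7.27×10^-5 s⁻¹.
Phase lag φ = arctan(Cω/λ) = arctan(143/33.70) = 1.34 rad.
Time lag = φ / ω = 1.34 / 7.27×10^-5 = 18400 s = 5.11 hours.

5.1 hours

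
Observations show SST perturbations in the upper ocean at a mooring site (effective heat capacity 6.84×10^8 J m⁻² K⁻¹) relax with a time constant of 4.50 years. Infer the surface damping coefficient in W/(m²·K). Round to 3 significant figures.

Areal heat capacity C = 6.84×10^8 J m⁻² K⁻¹ (given).
τ = 4.50 years = 1.42×10^8 s.
λ = C / τ = 6.84×10^8 / 1.42×10^8 = 4.82 W/(m²·K).

4.82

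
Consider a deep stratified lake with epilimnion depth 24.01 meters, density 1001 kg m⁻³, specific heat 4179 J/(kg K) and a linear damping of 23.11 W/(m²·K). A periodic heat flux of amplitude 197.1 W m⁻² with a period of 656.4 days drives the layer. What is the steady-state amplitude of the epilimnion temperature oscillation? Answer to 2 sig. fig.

7.7 K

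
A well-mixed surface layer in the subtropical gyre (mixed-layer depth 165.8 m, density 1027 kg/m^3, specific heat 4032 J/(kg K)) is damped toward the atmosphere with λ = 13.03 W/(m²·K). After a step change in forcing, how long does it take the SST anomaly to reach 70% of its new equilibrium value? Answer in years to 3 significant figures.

2.01 years

Areal heat capacity C = ρ c_p D = 1027 × 4032 × 165.8 = 6.87×10^8 J m⁻² K⁻¹.
τ = C / λ = 6.87×10^8 / 13.03 = 5.27×10^7 s.
Fraction reached: 1 − e^(−t/τ) = 0.70 ⇒ t = −τ ln(1 − 0.70) = τ × 1.20.
t = 6.34×10^7 s = 2.01 years.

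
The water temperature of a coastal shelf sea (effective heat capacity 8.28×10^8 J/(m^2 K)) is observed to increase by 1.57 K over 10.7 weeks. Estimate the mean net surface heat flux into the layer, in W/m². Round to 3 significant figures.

201

Areal heat capacity C = 8.28×10^8 J/(m^2 K) (given).
Required heat per unit area: Q = C ΔT = 8.28×10^8 × 1.57 = 1.30×10^9 J/m².
Flux F = Q / Δt = 1.30×10^9 / 6.47×10^6 s = 201 W/m².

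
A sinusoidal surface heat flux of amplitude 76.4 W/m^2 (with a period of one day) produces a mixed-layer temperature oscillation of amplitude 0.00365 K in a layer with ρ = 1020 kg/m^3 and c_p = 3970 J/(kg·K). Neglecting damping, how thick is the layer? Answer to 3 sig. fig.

71.1 m

ω = 2π / 86400 s = 7.27×10^-5 s⁻¹.
Required C = F₀ / (A ω) = 76.4 / (0.00365 × 7.27×10^-5) = 2.88×10^8 J/(m²·K).
D = C / (ρ c_p) = 2.88×10^8 / (1020 × 3970) = 71.1 m.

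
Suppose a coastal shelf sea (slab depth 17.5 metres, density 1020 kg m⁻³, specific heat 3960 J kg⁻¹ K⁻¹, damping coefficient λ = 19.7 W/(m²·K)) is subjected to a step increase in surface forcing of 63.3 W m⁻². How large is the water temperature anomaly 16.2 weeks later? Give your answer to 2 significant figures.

Areal heat capacity C = ρ c_p D = 1020 × 3960 × 17.5 = 7.07×10^7 J/(m^2 K).
τ = C / λ = 7.07×10^7 / 19.7 = 3.59×10^6 s.
Equilibrium anomaly ΔT_eq = F / λ = 63.3 / 19.7 = 3.21 K.
t = 16.2 weeks = 9.80×10^6 s, so t/τ = 2.73.
ΔT(t) = ΔT_eq (1 − e^(−t/τ)) = 3.21 × (1 − e^−2.73) = 3.00 K.

3.0 K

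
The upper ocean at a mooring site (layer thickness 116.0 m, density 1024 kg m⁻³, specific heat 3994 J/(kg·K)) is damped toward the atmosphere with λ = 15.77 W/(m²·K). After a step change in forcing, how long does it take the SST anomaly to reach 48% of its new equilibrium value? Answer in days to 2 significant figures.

230 days

Areal heat capacity C = ρ c_p D = 1024 × 3994 × 116.0 = 4.74×10^8 J/(m²·K).
τ = C / λ = 4.74×10^8 / 15.77 = 3.01×10^7 s.
Fraction reached: 1 − e^(−t/τ) = 0.48 ⇒ t = −τ ln(1 − 0.48) = τ × 0.654.
t = 1.97×10^7 s = 228 days.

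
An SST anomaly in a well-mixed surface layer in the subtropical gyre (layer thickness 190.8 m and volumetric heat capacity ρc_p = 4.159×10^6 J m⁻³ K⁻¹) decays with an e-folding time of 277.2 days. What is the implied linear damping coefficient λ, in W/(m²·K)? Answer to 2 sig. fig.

33

Areal heat capacity C = ρc_p × D = 4.159×10^6 × 190.8 = 7.94×10^8 J m⁻² K⁻¹.
τ = 277.2 days = 2.40×10^7 s.
λ = C / τ = 7.94×10^8 / 2.40×10^7 = 33.1 W/(m²·K).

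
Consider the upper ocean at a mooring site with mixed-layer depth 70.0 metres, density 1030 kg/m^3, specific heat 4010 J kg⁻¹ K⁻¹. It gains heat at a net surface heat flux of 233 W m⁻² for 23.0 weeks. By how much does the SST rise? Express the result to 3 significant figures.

11.2 K

Areal heat capacity C = ρ c_p D = 1030 × 4010 × 70.0 = 2.89×10^8 J m⁻² K⁻¹.
Net heat input Q = F Δt = 233 × (23.0 weeks × 6.048×10^5 s/week) = 3.24×10^9 J/m².
ΔT = Q / C = 3.24×10^9 / 2.89×10^8 = 11.2 K.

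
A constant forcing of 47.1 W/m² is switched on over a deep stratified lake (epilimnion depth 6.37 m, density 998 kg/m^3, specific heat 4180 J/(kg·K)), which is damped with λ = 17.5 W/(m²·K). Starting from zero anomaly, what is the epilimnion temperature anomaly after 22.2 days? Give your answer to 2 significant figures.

1.9 K

Areal heat capacity C = ρ c_p D = 998 × 4180 × 6.37 = 2.66×10^7 J/(m^2 K).
τ = C / λ = 2.66×10^7 / 17.5 = 1.52×10^6 s.
Equilibrium anomaly ΔT_eq = F / λ = 47.1 / 17.5 = 2.69 K.
t = 22.2 days = 1.92×10^6 s, so t/τ = 1.26.
ΔT(t) = ΔT_eq (1 − e^(−t/τ)) = 2.69 × (1 − e^−1.26) = 1.93 K.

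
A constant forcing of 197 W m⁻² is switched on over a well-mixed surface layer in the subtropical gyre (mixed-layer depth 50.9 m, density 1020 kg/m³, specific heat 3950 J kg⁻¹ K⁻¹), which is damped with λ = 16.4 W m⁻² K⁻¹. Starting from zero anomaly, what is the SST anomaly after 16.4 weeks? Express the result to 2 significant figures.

Areal heat capacity C = ρ c_p D = 1020 × 3950 × 50.9 = 2.05×10^8 J/(m^2 K).
τ = C / λ = 2.05×10^8 / 16.4 = 1.25×10^7 s.
Equilibrium anomaly ΔT_eq = F / λ = 197 / 16.4 = 12.0 K.
t = 16.4 weeks = 9.92×10^6 s, so t/τ = 0.793.
ΔT(t) = ΔT_eq (1 − e^(−t/τ)) = 12.0 × (1 − e^−0.793) = 6.58 K.

6.6 K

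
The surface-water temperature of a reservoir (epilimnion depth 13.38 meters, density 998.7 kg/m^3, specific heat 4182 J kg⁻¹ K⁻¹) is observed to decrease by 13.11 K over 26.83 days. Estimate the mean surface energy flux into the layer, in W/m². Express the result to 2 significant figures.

-320

Areal heat capacity C = ρ c_p D = 998.7 × 4182 × 13.38 = 5.59×10^7 J/(m²·K).
Required heat per unit area: Q = C ΔT = 5.59×10^7 × -13.11 = -7.33×10^8 J/m².
Flux F = Q / Δt = -7.33×10^8 / 2.32×10^6 s = -316 W/m².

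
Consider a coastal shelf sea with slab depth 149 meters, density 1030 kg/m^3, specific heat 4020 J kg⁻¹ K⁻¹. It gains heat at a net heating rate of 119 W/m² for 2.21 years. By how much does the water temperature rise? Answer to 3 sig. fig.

13.5 K

Areal heat capacity C = ρ c_p D = 1030 × 4020 × 149 = 6.17×10^8 J m⁻² K⁻¹.
Net heat input Q = F Δt = 119 × (2.21 years × 3.156×10^7 s/year) = 8.30×10^9 J/m².
ΔT = Q / C = 8.30×10^9 / 6.17×10^8 = 13.5 K.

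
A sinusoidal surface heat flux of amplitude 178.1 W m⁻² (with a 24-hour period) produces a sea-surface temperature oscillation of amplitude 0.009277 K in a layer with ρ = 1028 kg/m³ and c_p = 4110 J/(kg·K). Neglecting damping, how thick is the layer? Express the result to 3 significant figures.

62.5 m

ω = 2π / 86400 s = 7.27×10^-5 s⁻¹.
Required C = F₀ / (A ω) = 178.1 / (0.009277 × 7.27×10^-5) = 2.64×10^8 J/(m²·K).
D = C / (ρ c_p) = 2.64×10^8 / (1028 × 4110) = 62.5 m.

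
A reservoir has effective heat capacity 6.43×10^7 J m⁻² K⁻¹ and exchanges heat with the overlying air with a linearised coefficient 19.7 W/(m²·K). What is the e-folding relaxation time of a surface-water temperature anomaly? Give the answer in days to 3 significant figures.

Areal heat capacity C = 6.43×10^7 J m⁻² K⁻¹ (given).
Relaxation time τ = C / λ = 6.43×10^7 / 19.7 = 3.26×10^6 s.
In days: 3.26×10^6 s / (86400 s/day) = 37.8 days.

37.8 days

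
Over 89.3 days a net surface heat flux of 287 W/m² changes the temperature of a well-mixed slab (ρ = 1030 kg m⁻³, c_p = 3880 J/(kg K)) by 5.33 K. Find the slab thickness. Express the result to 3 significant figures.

Heat input Q = F Δt = 287 × 7.72×10^6 s = 2.21×10^9 J/m².
Required areal heat capacity C = Q / ΔT = 4.15×10^8 J/(m²·K).
Depth D = C / (ρ c_p) = 4.15×10^8 / (1030 × 3880) = 104 m.

104 m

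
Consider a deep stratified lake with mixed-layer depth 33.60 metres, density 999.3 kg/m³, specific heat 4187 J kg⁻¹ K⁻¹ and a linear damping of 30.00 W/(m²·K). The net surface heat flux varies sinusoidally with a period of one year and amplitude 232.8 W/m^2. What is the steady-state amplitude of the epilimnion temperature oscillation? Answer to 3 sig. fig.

5.67 K

Areal heat capacity C = ρ c_p D = 999.3 × 4187 × 33.60 = 1.41×10^8 J/(m^2 K).
Angular frequency ω = 2π / T = 2π / 3.15×10^7 s = 1.99×10^-7 s⁻¹.
√((Cω)² + λ²) = √((28.0)² + 30.00²) = 41.0 W/(m²·K).
Amplitude A = F₀ / √((Cω)²+λ²) = 232.8 / 41.0 = 5.67 K.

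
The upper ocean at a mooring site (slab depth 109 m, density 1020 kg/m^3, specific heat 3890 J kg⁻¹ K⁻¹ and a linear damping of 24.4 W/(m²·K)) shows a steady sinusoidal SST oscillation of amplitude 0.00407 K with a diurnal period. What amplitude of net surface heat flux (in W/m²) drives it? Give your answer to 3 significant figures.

Areal heat capacity C = ρ c_p D = 1020 × 3890 × 109 = 4.32×10^8 J m⁻² K⁻¹.
ω = 2π / 86400 s = 7.27×10^-5 s⁻¹.
√((Cω)² + λ²) = √((31500)² + 24.4²) = 31500 W/(m²·K).
F₀ = A × √((Cω)²+λ²) = 0.00407 × 31500 = 128 W/m².

128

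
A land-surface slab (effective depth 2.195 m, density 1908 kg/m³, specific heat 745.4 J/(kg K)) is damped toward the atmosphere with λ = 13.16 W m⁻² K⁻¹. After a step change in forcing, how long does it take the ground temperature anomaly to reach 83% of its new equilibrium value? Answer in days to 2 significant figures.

Areal heat capacity C = ρ c_p D = 1908 × 745.4 × 2.195 = 3.12×10^6 J/(m²·K).
τ = C / λ = 3.12×10^6 / 13.16 = 2.37×10^5 s.
Fraction reached: 1 − e^(−t/τ) = 0.83 ⇒ t = −τ ln(1 − 0.83) = τ × 1.77.
t = 4.20×10^5 s = 4.87 days.

4.9 days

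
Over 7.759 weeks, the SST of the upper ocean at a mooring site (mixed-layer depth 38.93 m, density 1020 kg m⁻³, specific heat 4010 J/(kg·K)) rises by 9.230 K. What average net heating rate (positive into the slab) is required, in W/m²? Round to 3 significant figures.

313

Areal heat capacity C = ρ c_p D = 1020 × 4010 × 38.93 = 1.59×10^8 J m⁻² K⁻¹.
Required heat per unit area: Q = C ΔT = 1.59×10^8 × 9.230 = 1.47×10^9 J/m².
Flux F = Q / Δt = 1.47×10^9 / 4.69×10^6 s = 313 W/m².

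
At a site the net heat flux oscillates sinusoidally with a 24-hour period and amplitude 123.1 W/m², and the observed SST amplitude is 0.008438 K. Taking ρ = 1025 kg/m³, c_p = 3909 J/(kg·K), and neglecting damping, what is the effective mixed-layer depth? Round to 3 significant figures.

50.1 m

ω = 2π / 86400 s = 7.27×10^-5 s⁻¹.
Required C = F₀ / (A ω) = 123.1 / (0.008438 × 7.27×10^-5) = 2.01×10^8 J/(m²·K).
D = C / (ρ c_p) = 2.01×10^8 / (1025 × 3909) = 50.1 m.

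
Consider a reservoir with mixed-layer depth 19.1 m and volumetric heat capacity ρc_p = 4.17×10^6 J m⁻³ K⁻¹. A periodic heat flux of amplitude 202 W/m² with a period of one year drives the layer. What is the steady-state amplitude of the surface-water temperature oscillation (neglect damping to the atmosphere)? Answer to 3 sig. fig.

Areal heat capacity C = ρc_p × D = 4.17×10^6 × 19.1 = 7.96×10^7 J/(m^2 K).
Angular frequency ω = 2π / T = 2π / 3.15×10^7 s = 1.99×10^-7 s⁻¹.
Cω = 7.96×10^7 × 1.99×10^-7 = 15.9 W/(m²·K).
Amplitude A = F₀ / (Cω) = 202 / 15.9 = 12.7 K.

12.7 K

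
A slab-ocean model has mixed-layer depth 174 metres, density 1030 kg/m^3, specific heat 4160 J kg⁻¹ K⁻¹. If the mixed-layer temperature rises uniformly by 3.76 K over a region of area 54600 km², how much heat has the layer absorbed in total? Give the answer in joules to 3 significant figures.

Areal heat capacity C = ρ c_p D = 1030 × 4160 × 174 = 7.46×10^8 J/(m²·K).
Heat per unit area: q = C ΔT = 7.46×10^8 × 3.76 = 2.80×10^9 J/m².
Total heat: Q = q × A = 2.80×10^9 × (54600 × 10⁶ m²) = 1.53×10^20 J.

1.53×10^20 J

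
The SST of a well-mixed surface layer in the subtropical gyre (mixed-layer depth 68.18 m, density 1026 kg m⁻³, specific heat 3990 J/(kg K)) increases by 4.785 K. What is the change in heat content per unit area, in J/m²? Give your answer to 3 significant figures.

Areal heat capacity C = ρ c_p D = 1026 × 3990 × 68.18 = 2.79×10^8 J/(m^2 K).
ΔQ = C ΔT = 2.79×10^8 × 4.785 = 1.34×10^9 J/m².

1.34×10^9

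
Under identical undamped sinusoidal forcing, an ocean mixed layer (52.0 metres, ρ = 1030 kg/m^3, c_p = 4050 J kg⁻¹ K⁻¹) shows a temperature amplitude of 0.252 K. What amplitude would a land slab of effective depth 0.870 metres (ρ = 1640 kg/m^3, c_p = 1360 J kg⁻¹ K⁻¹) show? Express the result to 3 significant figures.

28.2 K

C_ocean = 2.17×10^8 J/(m²·K); C_land = 1.94×10^6 J/(m²·K).
A ∝ 1/C ⇒ A_land = A_ocean × C_ocean/C_land = 0.252 × 112 = 28.2 K.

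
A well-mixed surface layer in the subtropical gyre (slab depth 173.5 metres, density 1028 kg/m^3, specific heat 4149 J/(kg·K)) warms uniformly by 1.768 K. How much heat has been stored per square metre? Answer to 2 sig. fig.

Areal heat capacity C = ρ c_p D = 1028 × 4149 × 173.5 = 7.40×10^8 J/(m^2 K).
ΔQ = C ΔT = 7.40×10^8 × 1.768 = 1.31×10^9 J/m².

1.3×10^9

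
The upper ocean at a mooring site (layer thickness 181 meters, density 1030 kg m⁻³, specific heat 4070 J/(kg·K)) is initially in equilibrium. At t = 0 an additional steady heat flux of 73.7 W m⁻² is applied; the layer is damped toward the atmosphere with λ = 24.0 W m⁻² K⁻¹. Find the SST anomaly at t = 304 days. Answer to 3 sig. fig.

1.73 K

Areal heat capacity C = ρ c_p D = 1030 × 4070 × 181 = 7.59×10^8 J/(m²·K).
τ = C / λ = 7.59×10^8 / 24.0 = 3.16×10^7 s.
Equilibrium anomaly ΔT_eq = F / λ = 73.7 / 24.0 = 3.07 K.
t = 304 days = 2.63×10^7 s, so t/τ = 0.831.
ΔT(t) = ΔT_eq (1 − e^(−t/τ)) = 3.07 × (1 − e^−0.831) = 1.73 K.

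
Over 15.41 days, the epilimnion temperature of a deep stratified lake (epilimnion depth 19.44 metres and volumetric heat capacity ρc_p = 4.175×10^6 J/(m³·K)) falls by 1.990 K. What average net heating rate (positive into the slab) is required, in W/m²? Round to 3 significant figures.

Areal heat capacity C = ρc_p × D = 4.175×10^6 × 19.44 = 8.12×10^7 J m⁻² K⁻¹.
Required heat per unit area: Q = C ΔT = 8.12×10^7 × -1.990 = -1.62×10^8 J/m².
Flux F = Q / Δt = -1.62×10^8 / 1.33×10^6 s = -121 W/m².

-121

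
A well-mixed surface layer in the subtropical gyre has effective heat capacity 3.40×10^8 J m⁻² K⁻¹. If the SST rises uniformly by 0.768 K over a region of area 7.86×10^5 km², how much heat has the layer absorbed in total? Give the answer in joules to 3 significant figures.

2.05×10^20 J

Areal heat capacity C = 3.40×10^8 J m⁻² K⁻¹ (given).
Heat per unit area: q = C ΔT = 3.40×10^8 × 0.768 = 2.61×10^8 J/m².
Total heat: Q = q × A = 2.61×10^8 × (7.86×10^5 × 10⁶ m²) = 2.05×10^20 J.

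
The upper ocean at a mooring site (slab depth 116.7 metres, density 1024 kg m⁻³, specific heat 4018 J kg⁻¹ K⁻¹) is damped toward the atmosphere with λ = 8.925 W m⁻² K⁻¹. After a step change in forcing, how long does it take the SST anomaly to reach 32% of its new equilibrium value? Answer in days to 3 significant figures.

240 days

Areal heat capacity C = ρ c_p D = 1024 × 4018 × 116.7 = 4.80×10^8 J/(m²·K).
τ = C / λ = 4.80×10^8 / 8.925 = 5.38×10^7 s.
Fraction reached: 1 − e^(−t/τ) = 0.32 ⇒ t = −τ ln(1 − 0.32) = τ × 0.386.
t = 2.07×10^7 s = 240 days.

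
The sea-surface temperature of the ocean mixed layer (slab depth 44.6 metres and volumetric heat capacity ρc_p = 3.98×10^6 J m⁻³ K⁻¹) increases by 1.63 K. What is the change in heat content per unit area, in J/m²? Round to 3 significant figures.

2.89×10^8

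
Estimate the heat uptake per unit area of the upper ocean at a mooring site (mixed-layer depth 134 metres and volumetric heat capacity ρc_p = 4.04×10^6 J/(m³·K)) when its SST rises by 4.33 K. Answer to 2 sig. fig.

Areal heat capacity C = ρc_p × D = 4.04×10^6 × 134 = 5.41×10^8 J/(m²·K).
ΔQ = C ΔT = 5.41×10^8 × 4.33 = 2.34×10^9 J/m².

2.3×10^9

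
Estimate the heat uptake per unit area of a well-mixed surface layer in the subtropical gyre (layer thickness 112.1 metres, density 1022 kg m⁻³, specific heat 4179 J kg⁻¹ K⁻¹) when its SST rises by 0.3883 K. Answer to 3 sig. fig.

1.86×10^8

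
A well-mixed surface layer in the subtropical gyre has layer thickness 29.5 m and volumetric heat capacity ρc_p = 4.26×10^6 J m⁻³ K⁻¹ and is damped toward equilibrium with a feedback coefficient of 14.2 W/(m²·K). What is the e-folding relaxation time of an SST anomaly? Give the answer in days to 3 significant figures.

Areal heat capacity C = ρc_p × D = 4.26×10^6 × 29.5 = 1.26×10^8 J/(m²·K).
Relaxation time τ = C / λ = 1.26×10^8 / 14.2 = 8.85×10^6 s.
In days: 8.85×10^6 s / (86400 s/day) = 102 days.

102 days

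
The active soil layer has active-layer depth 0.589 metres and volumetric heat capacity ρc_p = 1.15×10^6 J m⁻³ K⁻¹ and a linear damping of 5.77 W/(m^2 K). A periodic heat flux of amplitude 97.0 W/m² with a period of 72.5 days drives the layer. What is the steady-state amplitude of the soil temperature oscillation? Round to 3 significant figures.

Areal heat capacity C = ρc_p × D = 1.15×10^6 × 0.589 = 6.77×10^5 J m⁻² K⁻¹.
Angular frequency ω = 2π / T = 2π / 6.26×10^6 s = 1.00×10^-6 s⁻¹.
√((Cω)² + λ²) = √((0.679)² + 5.77²) = 5.81 W/(m²·K).
Amplitude A = F₀ / √((Cω)²+λ²) = 97.0 / 5.81 = 16.7 K.

16.7 K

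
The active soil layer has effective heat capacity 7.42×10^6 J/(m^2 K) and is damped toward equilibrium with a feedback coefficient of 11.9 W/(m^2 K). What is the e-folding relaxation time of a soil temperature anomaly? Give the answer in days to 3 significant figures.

Areal heat capacity C = 7.42×10^6 J/(m^2 K) (given).
Relaxation time τ = C / λ = 7.42×10^6 / 11.9 = 6.24×10^5 s.
In days: 6.24×10^5 s / (86400 s/day) = 7.22 days.

7.22 days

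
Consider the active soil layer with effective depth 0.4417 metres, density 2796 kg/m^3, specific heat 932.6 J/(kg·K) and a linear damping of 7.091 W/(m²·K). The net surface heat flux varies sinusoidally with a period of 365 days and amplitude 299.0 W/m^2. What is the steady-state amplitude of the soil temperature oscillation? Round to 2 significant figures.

42 K

Areal heat capacity C = ρ c_p D = 2796 × 932.6 × 0.4417 = 1.15×10^6 J/(m²·K).
Angular frequency ω = 2π / T = 2π / 3.15×10^7 s = 1.99×10^-7 s⁻¹.
√((Cω)² + λ²) = √((0.229)² + 7.091²) = 7.09 W/(m²·K).
Amplitude A = F₀ / √((Cω)²+λ²) = 299.0 / 7.09 = 42.1 K.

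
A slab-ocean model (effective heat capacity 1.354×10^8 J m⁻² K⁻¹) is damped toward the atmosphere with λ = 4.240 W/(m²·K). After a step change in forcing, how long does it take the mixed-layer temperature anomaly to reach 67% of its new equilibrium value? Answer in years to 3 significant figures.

1.12 years

Areal heat capacity C = 1.354×10^8 J m⁻² K⁻¹ (given).
τ = C / λ = 1.35×10^8 / 4.240 = 3.19×10^7 s.
Fraction reached: 1 − e^(−t/τ) = 0.67 ⇒ t = −τ ln(1 − 0.67) = τ × 1.11.
t = 3.54×10^7 s = 1.12 years.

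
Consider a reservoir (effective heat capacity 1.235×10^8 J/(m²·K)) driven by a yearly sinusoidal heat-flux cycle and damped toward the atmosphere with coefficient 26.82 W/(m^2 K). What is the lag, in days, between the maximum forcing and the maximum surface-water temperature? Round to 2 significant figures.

Areal heat capacity C = 1.235×10^8 J/(m²·K) (given).
ω = 2π / 3.15×10^7 s = 1.99×10^-7 s⁻¹.
Phase lag φ = arctan(Cω/λ) = arctan(24.6/26.82) = 0.742 rad.
Time lag = φ / ω = 0.742 / 1.99×10^-7 = 3.73×10^6 s = 43.1 days.

43 days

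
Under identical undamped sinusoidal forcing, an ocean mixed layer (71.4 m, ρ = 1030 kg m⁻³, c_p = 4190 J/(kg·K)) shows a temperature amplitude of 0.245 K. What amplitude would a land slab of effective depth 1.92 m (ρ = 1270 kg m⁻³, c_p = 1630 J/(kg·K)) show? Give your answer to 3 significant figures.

19.0 K

C_ocean = 3.08×10^8 J/(m²·K); C_land = 3.97×10^6 J/(m²·K).
A ∝ 1/C ⇒ A_land = A_ocean × C_ocean/C_land = 0.245 × 77.5 = 19.0 K.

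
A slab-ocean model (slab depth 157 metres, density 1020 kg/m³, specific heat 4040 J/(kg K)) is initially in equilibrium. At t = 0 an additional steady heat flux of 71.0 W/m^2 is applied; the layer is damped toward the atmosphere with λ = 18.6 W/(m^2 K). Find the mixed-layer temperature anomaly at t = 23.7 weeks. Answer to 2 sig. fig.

1.3 K

Areal heat capacity C = ρ c_p D = 1020 × 4040 × 157 = 6.47×10^8 J/(m^2 K).
τ = C / λ = 6.47×10^8 / 18.6 = 3.48×10^7 s.
Equilibrium anomaly ΔT_eq = F / λ = 71.0 / 18.6 = 3.82 K.
t = 23.7 weeks = 1.43×10^7 s, so t/τ = 0.412.
ΔT(t) = ΔT_eq (1 − e^(−t/τ)) = 3.82 × (1 − e^−0.412) = 1.29 K.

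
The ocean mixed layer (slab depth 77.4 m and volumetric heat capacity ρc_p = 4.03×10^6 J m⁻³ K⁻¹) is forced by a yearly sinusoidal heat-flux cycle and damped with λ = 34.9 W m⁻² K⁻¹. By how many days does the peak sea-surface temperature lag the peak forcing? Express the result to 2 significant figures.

Areal heat capacity C = ρc_p × D = 4.03×10^6 × 77.4 = 3.12×10^8 J/(m²·K).
ω = 2π / 3.15×10^7 s = 1.99×10^-7 s⁻¹.
Phase lag φ = arctan(Cω/λ) = arctan(62.1/34.9) = 1.06 rad.
Time lag = φ / ω = 1.06 / 1.99×10^-7 = 5.32×10^6 s = 61.5 days.

62 days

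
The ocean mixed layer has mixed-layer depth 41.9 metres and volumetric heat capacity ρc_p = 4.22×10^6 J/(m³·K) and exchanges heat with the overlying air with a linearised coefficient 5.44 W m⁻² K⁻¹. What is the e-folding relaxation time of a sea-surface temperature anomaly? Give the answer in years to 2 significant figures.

1.0 years

Areal heat capacity C = ρc_p × D = 4.22×10^6 × 41.9 = 1.77×10^8 J m⁻² K⁻¹.
Relaxation time τ = C / λ = 1.77×10^8 / 5.44 = 3.25×10^7 s.
In years: 3.25×10^7 s / (3.156×10^7 s/year) = 1.03 years.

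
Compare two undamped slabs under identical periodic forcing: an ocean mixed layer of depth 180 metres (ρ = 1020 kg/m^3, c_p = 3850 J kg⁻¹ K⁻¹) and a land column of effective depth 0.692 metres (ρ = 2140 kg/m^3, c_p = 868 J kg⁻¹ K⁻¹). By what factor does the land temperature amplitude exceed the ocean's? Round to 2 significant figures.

C_ocean = 1020 × 3850 × 180 = 7.07×10^8 J/(m²·K).
C_land = 2140 × 868 × 0.692 = 1.29×10^6 J/(m²·K).
Undamped amplitude ∝ 1/C, so A_land/A_ocean = C_ocean/C_land = 550.

550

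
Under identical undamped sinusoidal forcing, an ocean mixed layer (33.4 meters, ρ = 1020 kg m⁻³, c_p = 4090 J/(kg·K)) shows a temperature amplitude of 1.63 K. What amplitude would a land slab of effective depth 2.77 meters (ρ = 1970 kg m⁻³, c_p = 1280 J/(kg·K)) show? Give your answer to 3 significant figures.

C_ocean = 1.39×10^8 J/(m²·K); C_land = 6.98×10^6 J/(m²·K).
A ∝ 1/C ⇒ A_land = A_ocean × C_ocean/C_land = 1.63 × 19.9 = 32.5 K.

32.5 K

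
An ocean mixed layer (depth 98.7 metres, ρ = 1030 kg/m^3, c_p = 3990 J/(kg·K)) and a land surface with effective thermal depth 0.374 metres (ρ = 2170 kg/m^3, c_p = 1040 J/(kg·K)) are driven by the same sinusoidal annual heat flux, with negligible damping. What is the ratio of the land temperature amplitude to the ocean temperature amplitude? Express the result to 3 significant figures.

481

C_ocean = 1030 × 3990 × 98.7 = 4.06×10^8 J/(m²·K).
C_land = 2170 × 1040 × 0.374 = 8.44×10^5 J/(m²·K).
Undamped amplitude ∝ 1/C, so A_land/A_ocean = C_ocean/C_land = 481.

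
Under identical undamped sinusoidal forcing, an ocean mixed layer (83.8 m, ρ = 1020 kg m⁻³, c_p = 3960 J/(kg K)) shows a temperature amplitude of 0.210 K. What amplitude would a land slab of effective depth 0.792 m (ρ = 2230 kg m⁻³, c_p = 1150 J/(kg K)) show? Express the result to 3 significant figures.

C_ocean = 3.38×10^8 J/(m²·K); C_land = 2.03×10^6 J/(m²·K).
A ∝ 1/C ⇒ A_land = A_ocean × C_ocean/C_land = 0.210 × 167 = 35.0 K.

35.0 K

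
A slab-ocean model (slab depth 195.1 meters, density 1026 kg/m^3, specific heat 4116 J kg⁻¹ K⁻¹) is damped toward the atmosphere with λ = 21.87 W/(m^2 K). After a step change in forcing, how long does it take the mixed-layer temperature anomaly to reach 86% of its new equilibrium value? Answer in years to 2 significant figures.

Areal heat capacity C = ρ c_p D = 1026 × 4116 × 195.1 = 8.24×10^8 J m⁻² K⁻¹.
τ = C / λ = 8.24×10^8 / 21.87 = 3.77×10^7 s.
Fraction reached: 1 − e^(−t/τ) = 0.86 ⇒ t = −τ ln(1 − 0.86) = τ × 1.97.
t = 7.41×10^7 s = 2.35 years.

2.3 years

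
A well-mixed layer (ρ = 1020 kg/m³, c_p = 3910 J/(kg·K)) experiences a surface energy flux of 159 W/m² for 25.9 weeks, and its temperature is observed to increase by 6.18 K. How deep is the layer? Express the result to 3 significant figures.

Heat input Q = F Δt = 159 × 1.57×10^7 s = 2.49×10^9 J/m².
Required areal heat capacity C = Q / ΔT = 4.03×10^8 J/(m²·K).
Depth D = C / (ρ c_p) = 4.03×10^8 / (1020 × 3910) = 101 m.

101 m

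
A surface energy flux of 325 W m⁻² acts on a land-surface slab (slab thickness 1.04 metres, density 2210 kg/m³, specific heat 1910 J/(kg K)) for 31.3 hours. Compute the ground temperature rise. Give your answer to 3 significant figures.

8.34 K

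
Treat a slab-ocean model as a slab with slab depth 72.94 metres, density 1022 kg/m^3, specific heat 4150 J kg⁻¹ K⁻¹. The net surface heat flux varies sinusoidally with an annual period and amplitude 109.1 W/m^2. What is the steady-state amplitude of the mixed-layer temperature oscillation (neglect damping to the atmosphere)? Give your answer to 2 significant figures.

1.8 K

Areal heat capacity C = ρ c_p D = 1022 × 4150 × 72.94 = 3.09×10^8 J/(m²·K).
Angular frequency ω = 2π / T = 2π / 3.15×10^7 s = 1.99×10^-7 s⁻¹.
Cω = 3.09×10^8 × 1.99×10^-7 = 61.6 W/(m²·K).
Amplitude A = F₀ / (Cω) = 109.1 / 61.6 = 1.77 K.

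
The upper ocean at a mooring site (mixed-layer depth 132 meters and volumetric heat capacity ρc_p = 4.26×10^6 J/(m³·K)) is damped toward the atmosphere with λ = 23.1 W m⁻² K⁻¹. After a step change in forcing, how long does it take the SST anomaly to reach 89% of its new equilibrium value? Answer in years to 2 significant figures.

Areal heat capacity C = ρc_p × D = 4.26×10^6 × 132 = 5.62×10^8 J/(m²·K).
τ = C / λ = 5.62×10^8 / 23.1 = 2.43×10^7 s.
Fraction reached: 1 − e^(−t/τ) = 0.89 ⇒ t = −τ ln(1 − 0.89) = τ × 2.21.
t = 5.37×10^7 s = 1.70 years.

1.7 years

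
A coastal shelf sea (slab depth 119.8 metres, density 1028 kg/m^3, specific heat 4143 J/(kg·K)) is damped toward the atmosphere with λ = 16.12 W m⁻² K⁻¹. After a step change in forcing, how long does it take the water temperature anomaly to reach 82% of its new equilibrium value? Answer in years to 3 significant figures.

1.72 years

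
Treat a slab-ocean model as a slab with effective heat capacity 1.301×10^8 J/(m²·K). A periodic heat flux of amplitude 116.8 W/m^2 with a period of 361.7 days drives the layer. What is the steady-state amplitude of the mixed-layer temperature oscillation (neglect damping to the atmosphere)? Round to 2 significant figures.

4.5 K

Areal heat capacity C = 1.301×10^8 J/(m²·K) (given).
Angular frequency ω = 2π / T = 2π / 3.13×10^7 s = 2.01×10^-7 s⁻¹.
Cω = 1.30×10^8 × 2.01×10^-7 = 26.2 W/(m²·K).
Amplitude A = F₀ / (Cω) = 116.8 / 26.2 = 4.47 K.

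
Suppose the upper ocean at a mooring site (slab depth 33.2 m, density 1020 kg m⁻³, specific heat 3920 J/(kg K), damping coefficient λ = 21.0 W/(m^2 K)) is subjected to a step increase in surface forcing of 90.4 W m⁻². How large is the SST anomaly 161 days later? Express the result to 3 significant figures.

Areal heat capacity C = ρ c_p D = 1020 × 3920 × 33.2 = 1.33×10^8 J/(m^2 K).
τ = C / λ = 1.33×10^8 / 21.0 = 6.32×10^6 s.
Equilibrium anomaly ΔT_eq = F / λ = 90.4 / 21.0 = 4.30 K.
t = 161 days = 1.39×10^7 s, so t/τ = 2.20.
ΔT(t) = ΔT_eq (1 − e^(−t/τ)) = 4.30 × (1 − e^−2.20) = 3.83 K.

3.83 K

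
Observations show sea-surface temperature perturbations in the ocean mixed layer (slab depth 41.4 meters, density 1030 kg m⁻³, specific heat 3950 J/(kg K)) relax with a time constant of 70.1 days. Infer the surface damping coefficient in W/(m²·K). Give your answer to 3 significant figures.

Areal heat capacity C = ρ c_p D = 1030 × 3950 × 41.4 = 1.68×10^8 J m⁻² K⁻¹.
τ = 70.1 days = 6.06×10^6 s.
λ = C / τ = 1.68×10^8 / 6.06×10^6 = 27.8 W/(m²·K).

27.8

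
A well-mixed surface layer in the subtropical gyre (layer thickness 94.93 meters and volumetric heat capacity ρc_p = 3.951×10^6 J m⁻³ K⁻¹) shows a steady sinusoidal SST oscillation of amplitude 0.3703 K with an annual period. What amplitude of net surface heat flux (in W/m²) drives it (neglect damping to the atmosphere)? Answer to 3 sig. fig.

Areal heat capacity C = ρc_p × D = 3.951×10^6 × 94.93 = 3.75×10^8 J m⁻² K⁻¹.
ω = 2π / 3.15×10^7 s = 1.99×10^-7 s⁻¹.
Cω = 3.75×10^8 × 1.99×10^-7 = 74.7 W/(m²·K).
F₀ = A × Cω = 0.3703 × 74.7 = 27.7 W/m².

27.7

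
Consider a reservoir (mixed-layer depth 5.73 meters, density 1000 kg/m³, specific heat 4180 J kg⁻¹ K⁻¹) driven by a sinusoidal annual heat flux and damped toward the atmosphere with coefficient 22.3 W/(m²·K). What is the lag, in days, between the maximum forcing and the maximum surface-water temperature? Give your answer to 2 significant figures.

12 days

Areal heat capacity C = ρ c_p D = 1000 × 4180 × 5.73 = 2.40×10^7 J/(m²·K).
ω = 2π / 3.15×10^7 s = 1.99×10^-7 s⁻¹.
Phase lag φ = arctan(Cω/λ) = arctan(4.77/22.3) = 0.211 rad.
Time lag = φ / ω = 0.211 / 1.99×10^-7 = 1.06×10^6 s = 12.2 days.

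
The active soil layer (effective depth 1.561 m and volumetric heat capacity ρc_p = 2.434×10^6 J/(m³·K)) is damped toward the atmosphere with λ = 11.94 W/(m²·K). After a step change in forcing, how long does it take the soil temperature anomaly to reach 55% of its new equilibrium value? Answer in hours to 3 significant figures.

70.6 hours

Areal heat capacity C = ρc_p × D = 2.434×10^6 × 1.561 = 3.80×10^6 J/(m^2 K).
τ = C / λ = 3.80×10^6 / 11.94 = 3.18×10^5 s.
Fraction reached: 1 − e^(−t/τ) = 0.55 ⇒ t = −τ ln(1 − 0.55) = τ × 0.799.
t = 2.54×10^5 s = 70.6 hours.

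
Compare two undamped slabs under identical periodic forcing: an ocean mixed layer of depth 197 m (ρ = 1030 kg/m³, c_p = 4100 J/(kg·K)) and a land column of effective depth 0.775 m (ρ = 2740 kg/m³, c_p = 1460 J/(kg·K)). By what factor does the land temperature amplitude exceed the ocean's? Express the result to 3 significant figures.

268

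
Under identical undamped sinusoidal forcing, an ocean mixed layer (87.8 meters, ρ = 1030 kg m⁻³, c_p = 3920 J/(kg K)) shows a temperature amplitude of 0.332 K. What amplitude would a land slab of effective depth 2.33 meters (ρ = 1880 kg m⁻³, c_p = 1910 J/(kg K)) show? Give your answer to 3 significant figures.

C_ocean = 3.55×10^8 J/(m²·K); C_land = 8.37×10^6 J/(m²·K).
A ∝ 1/C ⇒ A_land = A_ocean × C_ocean/C_land = 0.332 × 42.4 = 14.1 K.

14.1 K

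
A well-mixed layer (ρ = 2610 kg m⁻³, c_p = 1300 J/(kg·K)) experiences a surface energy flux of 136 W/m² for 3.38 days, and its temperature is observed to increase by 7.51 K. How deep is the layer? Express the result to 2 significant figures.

Heat input Q = F Δt = 136 × 2.92×10^5 s = 3.97×10^7 J/m².
Required areal heat capacity C = Q / ΔT = 5.29×10^6 J/(m²·K).
Depth D = C / (ρ c_p) = 5.29×10^6 / (2610 × 1300) = 1.56 m.

1.6 m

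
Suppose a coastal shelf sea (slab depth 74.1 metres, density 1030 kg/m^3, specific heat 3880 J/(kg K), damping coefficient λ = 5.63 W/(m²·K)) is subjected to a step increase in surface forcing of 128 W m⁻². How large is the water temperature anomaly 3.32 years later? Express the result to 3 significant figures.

Areal heat capacity C = ρ c_p D = 1030 × 3880 × 74.1 = 2.96×10^8 J m⁻² K⁻¹.
τ = C / λ = 2.96×10^8 / 5.63 = 5.26×10^7 s.
Equilibrium anomaly ΔT_eq = F / λ = 128 / 5.63 = 22.7 K.
t = 3.32 years = 1.05×10^8 s, so t/τ = 1.99.
ΔT(t) = ΔT_eq (1 − e^(−t/τ)) = 22.7 × (1 − e^−1.99) = 19.6 K.

19.6 K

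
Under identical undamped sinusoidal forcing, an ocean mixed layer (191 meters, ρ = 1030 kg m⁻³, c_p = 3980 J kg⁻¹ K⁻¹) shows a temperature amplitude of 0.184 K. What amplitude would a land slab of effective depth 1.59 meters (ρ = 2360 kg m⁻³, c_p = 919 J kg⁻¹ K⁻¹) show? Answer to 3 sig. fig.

41.8 K

C_ocean = 7.83×10^8 J/(m²·K); C_land = 3.45×10^6 J/(m²·K).
A ∝ 1/C ⇒ A_land = A_ocean × C_ocean/C_land = 0.184 × 227 = 41.8 K.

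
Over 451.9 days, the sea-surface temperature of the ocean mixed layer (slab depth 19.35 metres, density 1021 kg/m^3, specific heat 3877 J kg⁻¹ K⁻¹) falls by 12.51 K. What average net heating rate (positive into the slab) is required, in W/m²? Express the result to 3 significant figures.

Areal heat capacity C = ρ c_p D = 1021 × 3877 × 19.35 = 7.66×10^7 J/(m^2 K).
Required heat per unit area: Q = C ΔT = 7.66×10^7 × -12.51 = -9.58×10^8 J/m².
Flux F = Q / Δt = -9.58×10^8 / 3.90×10^7 s = -24.5 W/m².

-24.5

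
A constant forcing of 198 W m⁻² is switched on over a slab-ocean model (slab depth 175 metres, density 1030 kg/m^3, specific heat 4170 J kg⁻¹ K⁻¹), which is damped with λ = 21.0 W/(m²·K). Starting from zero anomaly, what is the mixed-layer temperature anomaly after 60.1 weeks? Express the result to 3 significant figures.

6.01 K

Areal heat capacity C = ρ c_p D = 1030 × 4170 × 175 = 7.52×10^8 J m⁻² K⁻¹.
τ = C / λ = 7.52×10^8 / 21.0 = 3.58×10^7 s.
Equilibrium anomaly ΔT_eq = F / λ = 198 / 21.0 = 9.43 K.
t = 60.1 weeks = 3.63×10^7 s, so t/τ = 1.02.
ΔT(t) = ΔT_eq (1 − e^(−t/τ)) = 9.43 × (1 − e^−1.02) = 6.01 K.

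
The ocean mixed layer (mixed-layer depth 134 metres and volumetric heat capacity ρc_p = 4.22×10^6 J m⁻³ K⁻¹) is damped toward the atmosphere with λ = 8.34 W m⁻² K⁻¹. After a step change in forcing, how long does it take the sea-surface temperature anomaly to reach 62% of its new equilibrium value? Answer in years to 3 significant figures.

Areal heat capacity C = ρc_p × D = 4.22×10^6 × 134 = 5.65×10^8 J/(m^2 K).
τ = C / λ = 5.65×10^8 / 8.34 = 6.78×10^7 s.
Fraction reached: 1 − e^(−t/τ) = 0.62 ⇒ t = −τ ln(1 − 0.62) = τ × 0.968.
t = 6.56×10^7 s = 2.08 years.

2.08 years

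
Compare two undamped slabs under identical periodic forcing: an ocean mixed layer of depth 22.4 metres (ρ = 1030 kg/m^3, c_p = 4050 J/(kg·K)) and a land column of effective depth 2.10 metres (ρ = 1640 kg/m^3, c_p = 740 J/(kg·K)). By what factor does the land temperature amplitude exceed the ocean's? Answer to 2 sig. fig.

37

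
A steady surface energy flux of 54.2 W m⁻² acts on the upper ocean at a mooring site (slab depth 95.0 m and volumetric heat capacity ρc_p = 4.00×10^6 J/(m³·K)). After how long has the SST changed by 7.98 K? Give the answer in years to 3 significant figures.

Areal heat capacity C = ρc_p × D = 4.00×10^6 × 95.0 = 3.80×10^8 J/(m²·K).
Time required: Δt = C ΔT / F = 3.80×10^8 × 7.98 / 54.2 = 5.59×10^7 s.
In years: 5.59×10^7 s / (3.156×10^7 s/year) = 1.77 years.

1.77 years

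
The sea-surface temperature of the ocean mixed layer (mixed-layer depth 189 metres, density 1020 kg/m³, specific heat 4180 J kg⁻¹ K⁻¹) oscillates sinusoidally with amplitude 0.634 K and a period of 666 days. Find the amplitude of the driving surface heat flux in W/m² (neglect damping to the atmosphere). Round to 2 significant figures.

56

Areal heat capacity C = ρ c_p D = 1020 × 4180 × 189 = 8.06×10^8 J/(m^2 K).
ω = 2π / 5.75×10^7 s = 1.09×10^-7 s⁻¹.
Cω = 8.06×10^8 × 1.09×10^-7 = 88.0 W/(m²·K).
F₀ = A × Cω = 0.634 × 88.0 = 55.8 W/m².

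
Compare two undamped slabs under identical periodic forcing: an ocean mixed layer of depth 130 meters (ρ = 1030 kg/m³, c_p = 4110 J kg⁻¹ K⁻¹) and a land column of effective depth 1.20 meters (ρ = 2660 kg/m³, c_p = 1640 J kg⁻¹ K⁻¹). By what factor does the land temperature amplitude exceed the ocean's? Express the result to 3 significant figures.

105

C_ocean = 1030 × 4110 × 130 = 5.50×10^8 J/(m²·K).
C_land = 2660 × 1640 × 1.20 = 5.23×10^6 J/(m²·K).
Undamped amplitude ∝ 1/C, so A_land/A_ocean = C_ocean/C_land = 105.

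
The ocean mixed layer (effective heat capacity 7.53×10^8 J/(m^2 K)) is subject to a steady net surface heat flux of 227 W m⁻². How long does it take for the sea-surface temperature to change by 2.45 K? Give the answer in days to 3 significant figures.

94.1 days

Areal heat capacity C = 7.53×10^8 J/(m^2 K) (given).
Time required: Δt = C ΔT / F = 7.53×10^8 × 2.45 / 227 = 8.13×10^6 s.
In days: 8.13×10^6 s / (86400 s/day) = 94.1 days.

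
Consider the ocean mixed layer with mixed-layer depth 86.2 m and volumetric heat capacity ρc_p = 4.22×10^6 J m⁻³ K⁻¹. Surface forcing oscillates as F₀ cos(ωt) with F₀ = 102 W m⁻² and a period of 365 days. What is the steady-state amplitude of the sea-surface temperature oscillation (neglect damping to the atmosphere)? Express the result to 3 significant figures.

1.41 K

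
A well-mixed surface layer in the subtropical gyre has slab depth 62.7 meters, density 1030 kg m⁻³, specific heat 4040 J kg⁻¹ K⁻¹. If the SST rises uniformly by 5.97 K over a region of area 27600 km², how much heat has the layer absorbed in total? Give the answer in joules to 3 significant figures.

4.30×10^19 J

Areal heat capacity C = ρ c_p D = 1030 × 4040 × 62.7 = 2.61×10^8 J m⁻² K⁻¹.
Heat per unit area: q = C ΔT = 2.61×10^8 × 5.97 = 1.56×10^9 J/m².
Total heat: Q = q × A = 1.56×10^9 × (27600 × 10⁶ m²) = 4.30×10^19 J.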